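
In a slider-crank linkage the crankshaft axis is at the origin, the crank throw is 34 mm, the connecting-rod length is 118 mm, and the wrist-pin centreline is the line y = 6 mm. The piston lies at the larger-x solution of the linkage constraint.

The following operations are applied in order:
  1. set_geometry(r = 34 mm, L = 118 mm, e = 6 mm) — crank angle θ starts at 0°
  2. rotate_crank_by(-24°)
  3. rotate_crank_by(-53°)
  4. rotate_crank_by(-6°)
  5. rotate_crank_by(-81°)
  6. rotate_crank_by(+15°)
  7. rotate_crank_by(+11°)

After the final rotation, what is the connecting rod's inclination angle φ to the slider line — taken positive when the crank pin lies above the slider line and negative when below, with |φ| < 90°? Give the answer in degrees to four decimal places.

set_geometry: r = 34 mm, L = 118 mm, e = 6 mm; θ ← 0°
rotate_crank_by(-24°): θ ← 0° -24° = -24°
rotate_crank_by(-53°): θ ← -24° -53° = -77°
rotate_crank_by(-6°): θ ← -77° -6° = -83°
rotate_crank_by(-81°): θ ← -83° -81° = -164°
rotate_crank_by(+15°): θ ← -164° +15° = -149°
rotate_crank_by(+11°): θ ← -149° +11° = -138°
crank pin P = (r cos θ, r sin θ) = (-25.266924, -22.750441)
h = r sin θ − e = -22.750441 − 6 = -28.750441
sin φ = h / L = -28.750441 / 118 = -0.24364780
φ = arcsin(-0.24364780) = -14.101937°

-14.1019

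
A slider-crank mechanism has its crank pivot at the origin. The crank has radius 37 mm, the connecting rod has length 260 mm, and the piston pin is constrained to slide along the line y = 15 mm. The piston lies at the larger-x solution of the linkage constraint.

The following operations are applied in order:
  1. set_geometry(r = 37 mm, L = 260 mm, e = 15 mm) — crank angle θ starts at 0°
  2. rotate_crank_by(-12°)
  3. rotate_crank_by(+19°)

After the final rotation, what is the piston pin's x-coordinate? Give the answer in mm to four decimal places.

set_geometry: r = 37 mm, L = 260 mm, e = 15 mm; θ ← 0°
rotate_crank_by(-12°): θ ← 0° -12° = -12°
rotate_crank_by(+19°): θ ← -12° +19° = 7°
crank pin P = (r cos θ, r sin θ) = (36.724208, 4.509166)
h = r sin θ − e = 4.509166 − 15 = -10.490834
x = r cos θ + √(L² − h²) = 36.724208 + √(67600.0 − 110.0576) = 36.724208 + 259.788265 = 296.512472

296.5125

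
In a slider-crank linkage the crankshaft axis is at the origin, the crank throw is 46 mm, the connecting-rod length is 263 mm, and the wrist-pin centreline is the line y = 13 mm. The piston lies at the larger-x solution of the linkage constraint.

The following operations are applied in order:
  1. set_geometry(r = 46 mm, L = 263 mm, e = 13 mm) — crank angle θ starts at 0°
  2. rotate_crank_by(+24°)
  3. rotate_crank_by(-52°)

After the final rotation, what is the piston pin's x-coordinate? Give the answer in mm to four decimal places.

301.3303

set_geometry: r = 46 mm, L = 263 mm, e = 13 mm; θ ← 0°
rotate_crank_by(+24°): θ ← 0° +24° = 24°
rotate_crank_by(-52°): θ ← 24° -52° = -28°
crank pin P = (r cos θ, r sin θ) = (40.615589, -21.595692)
h = r sin θ − e = -21.595692 − 13 = -34.595692
x = r cos θ + √(L² − h²) = 40.615589 + √(69169.0 − 1196.8619) = 40.615589 + 260.714668 = 301.330257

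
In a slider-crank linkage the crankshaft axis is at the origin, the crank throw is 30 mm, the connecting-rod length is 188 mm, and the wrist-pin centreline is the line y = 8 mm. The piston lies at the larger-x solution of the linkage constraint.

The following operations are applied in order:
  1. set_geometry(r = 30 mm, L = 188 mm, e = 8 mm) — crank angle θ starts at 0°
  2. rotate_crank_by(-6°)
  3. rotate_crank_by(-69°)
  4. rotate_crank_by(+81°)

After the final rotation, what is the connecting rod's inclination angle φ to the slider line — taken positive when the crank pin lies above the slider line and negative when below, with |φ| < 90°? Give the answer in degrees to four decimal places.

-1.4826

set_geometry: r = 30 mm, L = 188 mm, e = 8 mm; θ ← 0°
rotate_crank_by(-6°): θ ← 0° -6° = -6°
rotate_crank_by(-69°): θ ← -6° -69° = -75°
rotate_crank_by(+81°): θ ← -75° +81° = 6°
crank pin P = (r cos θ, r sin θ) = (29.835657, 3.135854)
h = r sin θ − e = 3.135854 − 8 = -4.864146
sin φ = h / L = -4.864146 / 188 = -0.02587312
φ = arcsin(-0.02587312) = -1.482586°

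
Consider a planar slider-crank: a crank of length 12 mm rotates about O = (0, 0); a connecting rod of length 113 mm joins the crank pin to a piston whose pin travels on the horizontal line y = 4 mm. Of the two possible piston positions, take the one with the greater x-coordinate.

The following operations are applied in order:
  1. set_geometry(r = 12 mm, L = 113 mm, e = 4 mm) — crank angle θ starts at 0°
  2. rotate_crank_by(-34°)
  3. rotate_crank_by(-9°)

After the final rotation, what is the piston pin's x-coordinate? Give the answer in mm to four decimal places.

121.1175

set_geometry: r = 12 mm, L = 113 mm, e = 4 mm; θ ← 0°
rotate_crank_by(-34°): θ ← 0° -34° = -34°
rotate_crank_by(-9°): θ ← -34° -9° = -43°
crank pin P = (r cos θ, r sin θ) = (8.776244, -8.183980)
h = r sin θ − e = -8.183980 − 4 = -12.183980
x = r cos θ + √(L² − h²) = 8.776244 + √(12769.0 − 148.4494) = 8.776244 + 112.341224 = 121.117468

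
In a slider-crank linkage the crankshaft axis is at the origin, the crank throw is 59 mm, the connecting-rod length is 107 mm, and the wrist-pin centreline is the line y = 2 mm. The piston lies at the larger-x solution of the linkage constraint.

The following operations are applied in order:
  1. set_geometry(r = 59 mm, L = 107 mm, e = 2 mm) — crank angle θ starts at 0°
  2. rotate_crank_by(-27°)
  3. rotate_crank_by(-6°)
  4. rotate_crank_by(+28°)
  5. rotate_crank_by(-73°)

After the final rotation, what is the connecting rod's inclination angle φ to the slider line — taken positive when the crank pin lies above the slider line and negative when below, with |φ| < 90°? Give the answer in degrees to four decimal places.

-33.9206

set_geometry: r = 59 mm, L = 107 mm, e = 2 mm; θ ← 0°
rotate_crank_by(-27°): θ ← 0° -27° = -27°
rotate_crank_by(-6°): θ ← -27° -6° = -33°
rotate_crank_by(+28°): θ ← -33° +28° = -5°
rotate_crank_by(-73°): θ ← -5° -73° = -78°
crank pin P = (r cos θ, r sin θ) = (12.266790, -57.710708)
h = r sin θ − e = -57.710708 − 2 = -59.710708
sin φ = h / L = -59.710708 / 107 = -0.55804400
φ = arcsin(-0.55804400) = -33.920635°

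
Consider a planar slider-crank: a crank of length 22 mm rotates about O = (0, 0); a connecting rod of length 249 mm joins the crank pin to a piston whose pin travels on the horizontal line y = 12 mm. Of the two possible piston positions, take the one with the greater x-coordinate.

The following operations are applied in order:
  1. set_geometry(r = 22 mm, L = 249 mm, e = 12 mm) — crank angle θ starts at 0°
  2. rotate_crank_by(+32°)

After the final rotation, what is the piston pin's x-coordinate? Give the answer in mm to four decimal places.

267.6568

set_geometry: r = 22 mm, L = 249 mm, e = 12 mm; θ ← 0°
rotate_crank_by(+32°): θ ← 0° +32° = 32°
crank pin P = (r cos θ, r sin θ) = (18.657058, 11.658224)
h = r sin θ − e = 11.658224 − 12 = -0.341776
x = r cos θ + √(L² − h²) = 18.657058 + √(62001.0 − 0.1168) = 18.657058 + 248.999765 = 267.656824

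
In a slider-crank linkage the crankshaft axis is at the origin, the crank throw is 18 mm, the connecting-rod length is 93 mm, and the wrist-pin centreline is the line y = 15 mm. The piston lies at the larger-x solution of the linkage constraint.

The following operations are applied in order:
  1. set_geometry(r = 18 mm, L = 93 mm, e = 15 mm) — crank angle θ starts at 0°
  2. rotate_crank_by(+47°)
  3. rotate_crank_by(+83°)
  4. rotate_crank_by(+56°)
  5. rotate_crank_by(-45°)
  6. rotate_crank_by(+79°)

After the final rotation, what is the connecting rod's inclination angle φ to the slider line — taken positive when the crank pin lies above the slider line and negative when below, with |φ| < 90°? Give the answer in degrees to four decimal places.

-16.6007

set_geometry: r = 18 mm, L = 93 mm, e = 15 mm; θ ← 0°
rotate_crank_by(+47°): θ ← 0° +47° = 47°
rotate_crank_by(+83°): θ ← 47° +83° = 130°
rotate_crank_by(+56°): θ ← 130° +56° = 186°
rotate_crank_by(-45°): θ ← 186° -45° = 141°
rotate_crank_by(+79°): θ ← 141° +79° = 220°
crank pin P = (r cos θ, r sin θ) = (-13.788800, -11.570177)
h = r sin θ − e = -11.570177 − 15 = -26.570177
sin φ = h / L = -26.570177 / 93 = -0.28570083
φ = arcsin(-0.28570083) = -16.600745°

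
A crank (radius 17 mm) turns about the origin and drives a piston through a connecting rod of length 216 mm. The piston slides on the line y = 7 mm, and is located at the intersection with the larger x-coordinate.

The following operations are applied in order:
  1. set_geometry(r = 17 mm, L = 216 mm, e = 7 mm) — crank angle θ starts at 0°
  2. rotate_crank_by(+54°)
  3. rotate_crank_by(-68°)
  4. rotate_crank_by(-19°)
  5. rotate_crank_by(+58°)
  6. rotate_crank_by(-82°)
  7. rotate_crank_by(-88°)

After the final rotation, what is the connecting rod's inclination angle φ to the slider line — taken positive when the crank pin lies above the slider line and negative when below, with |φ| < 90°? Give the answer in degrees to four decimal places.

set_geometry: r = 17 mm, L = 216 mm, e = 7 mm; θ ← 0°
rotate_crank_by(+54°): θ ← 0° +54° = 54°
rotate_crank_by(-68°): θ ← 54° -68° = -14°
rotate_crank_by(-19°): θ ← -14° -19° = -33°
rotate_crank_by(+58°): θ ← -33° +58° = 25°
rotate_crank_by(-82°): θ ← 25° -82° = -57°
rotate_crank_by(-88°): θ ← -57° -88° = -145°
crank pin P = (r cos θ, r sin θ) = (-13.925585, -9.750799)
h = r sin θ − e = -9.750799 − 7 = -16.750799
sin φ = h / L = -16.750799 / 216 = -0.07755000
φ = arcsin(-0.07755000) = -4.447753°

-4.4478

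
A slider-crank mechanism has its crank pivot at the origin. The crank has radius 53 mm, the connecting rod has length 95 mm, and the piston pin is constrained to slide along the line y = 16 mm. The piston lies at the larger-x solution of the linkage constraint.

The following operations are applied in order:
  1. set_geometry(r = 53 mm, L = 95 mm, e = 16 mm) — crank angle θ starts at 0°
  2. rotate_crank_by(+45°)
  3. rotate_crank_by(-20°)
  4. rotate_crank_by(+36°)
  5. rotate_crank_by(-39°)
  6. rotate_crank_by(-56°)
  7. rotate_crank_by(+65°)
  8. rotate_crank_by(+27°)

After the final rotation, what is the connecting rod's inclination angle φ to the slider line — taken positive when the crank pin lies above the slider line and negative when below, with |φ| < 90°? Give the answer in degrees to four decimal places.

set_geometry: r = 53 mm, L = 95 mm, e = 16 mm; θ ← 0°
rotate_crank_by(+45°): θ ← 0° +45° = 45°
rotate_crank_by(-20°): θ ← 45° -20° = 25°
rotate_crank_by(+36°): θ ← 25° +36° = 61°
rotate_crank_by(-39°): θ ← 61° -39° = 22°
rotate_crank_by(-56°): θ ← 22° -56° = -34°
rotate_crank_by(+65°): θ ← -34° +65° = 31°
rotate_crank_by(+27°): θ ← 31° +27° = 58°
crank pin P = (r cos θ, r sin θ) = (28.085721, 44.946549)
h = r sin θ − e = 44.946549 − 16 = 28.946549
sin φ = h / L = 28.946549 / 95 = 0.30470052
φ = arcsin(0.30470052) = 17.740147°

17.7401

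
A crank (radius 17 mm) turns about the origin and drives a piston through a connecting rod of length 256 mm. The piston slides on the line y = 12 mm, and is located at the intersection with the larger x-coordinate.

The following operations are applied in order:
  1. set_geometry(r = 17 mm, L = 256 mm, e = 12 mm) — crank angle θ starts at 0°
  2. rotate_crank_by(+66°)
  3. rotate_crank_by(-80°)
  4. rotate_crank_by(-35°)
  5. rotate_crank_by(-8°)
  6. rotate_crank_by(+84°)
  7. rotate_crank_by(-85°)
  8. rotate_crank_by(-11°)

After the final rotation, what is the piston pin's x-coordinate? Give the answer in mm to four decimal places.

260.5706

set_geometry: r = 17 mm, L = 256 mm, e = 12 mm; θ ← 0°
rotate_crank_by(+66°): θ ← 0° +66° = 66°
rotate_crank_by(-80°): θ ← 66° -80° = -14°
rotate_crank_by(-35°): θ ← -14° -35° = -49°
rotate_crank_by(-8°): θ ← -49° -8° = -57°
rotate_crank_by(+84°): θ ← -57° +84° = 27°
rotate_crank_by(-85°): θ ← 27° -85° = -58°
rotate_crank_by(-11°): θ ← -58° -11° = -69°
crank pin P = (r cos θ, r sin θ) = (6.092255, -15.870867)
h = r sin θ − e = -15.870867 − 12 = -27.870867
x = r cos θ + √(L² − h²) = 6.092255 + √(65536.0 − 776.7852) = 6.092255 + 254.478319 = 260.570574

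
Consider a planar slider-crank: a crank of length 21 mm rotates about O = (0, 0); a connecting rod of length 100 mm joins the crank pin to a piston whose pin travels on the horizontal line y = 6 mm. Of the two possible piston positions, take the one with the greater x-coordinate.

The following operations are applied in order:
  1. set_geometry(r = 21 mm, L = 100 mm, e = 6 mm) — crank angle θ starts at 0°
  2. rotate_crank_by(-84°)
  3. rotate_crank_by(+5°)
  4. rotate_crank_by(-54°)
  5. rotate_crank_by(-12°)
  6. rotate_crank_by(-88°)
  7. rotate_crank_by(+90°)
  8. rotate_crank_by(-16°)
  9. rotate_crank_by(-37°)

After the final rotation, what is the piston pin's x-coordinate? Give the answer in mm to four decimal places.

set_geometry: r = 21 mm, L = 100 mm, e = 6 mm; θ ← 0°
rotate_crank_by(-84°): θ ← 0° -84° = -84°
rotate_crank_by(+5°): θ ← -84° +5° = -79°
rotate_crank_by(-54°): θ ← -79° -54° = -133°
rotate_crank_by(-12°): θ ← -133° -12° = -145°
rotate_crank_by(-88°): θ ← -145° -88° = -233°
rotate_crank_by(+90°): θ ← -233° +90° = -143°
rotate_crank_by(-16°): θ ← -143° -16° = -159°
rotate_crank_by(-37°): θ ← -159° -37° = -196°
crank pin P = (r cos θ, r sin θ) = (-20.186496, 5.788384)
h = r sin θ − e = 5.788384 − 6 = -0.211616
x = r cos θ + √(L² − h²) = -20.186496 + √(10000.0 − 0.0448) = -20.186496 + 99.999776 = 79.813280

79.8133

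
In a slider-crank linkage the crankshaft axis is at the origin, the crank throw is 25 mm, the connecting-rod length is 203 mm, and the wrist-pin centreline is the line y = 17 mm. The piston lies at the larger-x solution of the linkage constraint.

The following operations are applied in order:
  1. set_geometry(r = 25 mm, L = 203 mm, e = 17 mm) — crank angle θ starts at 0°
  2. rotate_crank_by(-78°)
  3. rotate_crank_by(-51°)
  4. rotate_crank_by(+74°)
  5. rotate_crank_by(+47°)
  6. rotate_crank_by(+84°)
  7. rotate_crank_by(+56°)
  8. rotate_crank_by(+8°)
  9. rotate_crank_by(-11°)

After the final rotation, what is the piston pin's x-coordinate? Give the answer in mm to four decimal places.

187.2525

set_geometry: r = 25 mm, L = 203 mm, e = 17 mm; θ ← 0°
rotate_crank_by(-78°): θ ← 0° -78° = -78°
rotate_crank_by(-51°): θ ← -78° -51° = -129°
rotate_crank_by(+74°): θ ← -129° +74° = -55°
rotate_crank_by(+47°): θ ← -55° +47° = -8°
rotate_crank_by(+84°): θ ← -8° +84° = 76°
rotate_crank_by(+56°): θ ← 76° +56° = 132°
rotate_crank_by(+8°): θ ← 132° +8° = 140°
rotate_crank_by(-11°): θ ← 140° -11° = 129°
crank pin P = (r cos θ, r sin θ) = (-15.733010, 19.428649)
h = r sin θ − e = 19.428649 − 17 = 2.428649
x = r cos θ + √(L² − h²) = -15.733010 + √(41209.0 − 5.8983) = -15.733010 + 202.985472 = 187.252462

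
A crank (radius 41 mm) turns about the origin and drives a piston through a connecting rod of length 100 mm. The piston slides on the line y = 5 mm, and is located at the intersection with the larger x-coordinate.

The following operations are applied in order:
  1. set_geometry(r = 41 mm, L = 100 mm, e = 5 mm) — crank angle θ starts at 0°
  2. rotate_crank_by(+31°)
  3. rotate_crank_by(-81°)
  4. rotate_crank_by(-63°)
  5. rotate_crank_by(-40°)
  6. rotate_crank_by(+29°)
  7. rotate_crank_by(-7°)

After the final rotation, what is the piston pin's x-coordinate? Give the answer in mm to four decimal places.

set_geometry: r = 41 mm, L = 100 mm, e = 5 mm; θ ← 0°
rotate_crank_by(+31°): θ ← 0° +31° = 31°
rotate_crank_by(-81°): θ ← 31° -81° = -50°
rotate_crank_by(-63°): θ ← -50° -63° = -113°
rotate_crank_by(-40°): θ ← -113° -40° = -153°
rotate_crank_by(+29°): θ ← -153° +29° = -124°
rotate_crank_by(-7°): θ ← -124° -7° = -131°
crank pin P = (r cos θ, r sin θ) = (-26.898420, -30.943093)
h = r sin θ − e = -30.943093 − 5 = -35.943093
x = r cos θ + √(L² − h²) = -26.898420 + √(10000.0 − 1291.9059) = -26.898420 + 93.317169 = 66.418749

66.4187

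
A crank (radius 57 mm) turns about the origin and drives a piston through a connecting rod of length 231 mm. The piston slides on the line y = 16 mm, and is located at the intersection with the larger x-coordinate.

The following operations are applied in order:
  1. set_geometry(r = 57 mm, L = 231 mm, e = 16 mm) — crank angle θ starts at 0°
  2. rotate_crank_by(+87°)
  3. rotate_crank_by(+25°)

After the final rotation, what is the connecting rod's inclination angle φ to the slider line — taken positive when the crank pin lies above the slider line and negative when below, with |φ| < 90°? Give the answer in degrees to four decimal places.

set_geometry: r = 57 mm, L = 231 mm, e = 16 mm; θ ← 0°
rotate_crank_by(+87°): θ ← 0° +87° = 87°
rotate_crank_by(+25°): θ ← 87° +25° = 112°
crank pin P = (r cos θ, r sin θ) = (-21.352576, 52.849480)
h = r sin θ − e = 52.849480 − 16 = 36.849480
sin φ = h / L = 36.849480 / 231 = 0.15952156
φ = arcsin(0.15952156) = 9.179127°

9.1791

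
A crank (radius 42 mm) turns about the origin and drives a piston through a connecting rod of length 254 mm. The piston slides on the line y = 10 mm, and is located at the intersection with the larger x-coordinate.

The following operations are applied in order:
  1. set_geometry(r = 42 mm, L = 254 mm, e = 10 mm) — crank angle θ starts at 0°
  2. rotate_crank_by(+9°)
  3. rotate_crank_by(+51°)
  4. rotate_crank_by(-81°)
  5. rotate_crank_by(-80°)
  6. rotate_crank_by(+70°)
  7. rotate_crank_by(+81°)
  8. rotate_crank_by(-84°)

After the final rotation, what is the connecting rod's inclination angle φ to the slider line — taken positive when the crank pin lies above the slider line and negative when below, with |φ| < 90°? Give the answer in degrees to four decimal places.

set_geometry: r = 42 mm, L = 254 mm, e = 10 mm; θ ← 0°
rotate_crank_by(+9°): θ ← 0° +9° = 9°
rotate_crank_by(+51°): θ ← 9° +51° = 60°
rotate_crank_by(-81°): θ ← 60° -81° = -21°
rotate_crank_by(-80°): θ ← -21° -80° = -101°
rotate_crank_by(+70°): θ ← -101° +70° = -31°
rotate_crank_by(+81°): θ ← -31° +81° = 50°
rotate_crank_by(-84°): θ ← 50° -84° = -34°
crank pin P = (r cos θ, r sin θ) = (34.819578, -23.486102)
h = r sin θ − e = -23.486102 − 10 = -33.486102
sin φ = h / L = -33.486102 / 254 = -0.13183505
φ = arcsin(-0.13183505) = -7.575646°

-7.5756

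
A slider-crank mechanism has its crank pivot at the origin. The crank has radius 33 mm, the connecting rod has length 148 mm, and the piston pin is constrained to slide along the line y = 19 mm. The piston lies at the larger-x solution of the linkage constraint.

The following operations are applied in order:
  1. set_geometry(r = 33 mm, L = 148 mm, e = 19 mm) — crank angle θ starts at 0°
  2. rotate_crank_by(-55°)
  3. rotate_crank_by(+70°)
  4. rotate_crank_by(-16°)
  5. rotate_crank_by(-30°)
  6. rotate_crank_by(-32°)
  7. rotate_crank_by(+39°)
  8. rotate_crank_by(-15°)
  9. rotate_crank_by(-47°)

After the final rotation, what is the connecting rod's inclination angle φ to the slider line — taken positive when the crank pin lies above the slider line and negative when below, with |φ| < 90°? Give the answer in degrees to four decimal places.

set_geometry: r = 33 mm, L = 148 mm, e = 19 mm; θ ← 0°
rotate_crank_by(-55°): θ ← 0° -55° = -55°
rotate_crank_by(+70°): θ ← -55° +70° = 15°
rotate_crank_by(-16°): θ ← 15° -16° = -1°
rotate_crank_by(-30°): θ ← -1° -30° = -31°
rotate_crank_by(-32°): θ ← -31° -32° = -63°
rotate_crank_by(+39°): θ ← -63° +39° = -24°
rotate_crank_by(-15°): θ ← -24° -15° = -39°
rotate_crank_by(-47°): θ ← -39° -47° = -86°
crank pin P = (r cos θ, r sin θ) = (2.301964, -32.919614)
h = r sin θ − e = -32.919614 − 19 = -51.919614
sin φ = h / L = -51.919614 / 148 = -0.35080820
φ = arcsin(-0.35080820) = -20.536756°

-20.5368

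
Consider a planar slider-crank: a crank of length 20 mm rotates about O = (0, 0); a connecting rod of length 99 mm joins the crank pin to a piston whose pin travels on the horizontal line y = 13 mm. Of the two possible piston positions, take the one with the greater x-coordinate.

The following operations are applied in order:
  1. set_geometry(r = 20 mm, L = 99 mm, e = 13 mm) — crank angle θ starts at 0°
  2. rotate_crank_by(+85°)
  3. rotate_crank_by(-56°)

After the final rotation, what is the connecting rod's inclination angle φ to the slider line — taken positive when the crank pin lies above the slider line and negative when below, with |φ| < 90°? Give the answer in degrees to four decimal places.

set_geometry: r = 20 mm, L = 99 mm, e = 13 mm; θ ← 0°
rotate_crank_by(+85°): θ ← 0° +85° = 85°
rotate_crank_by(-56°): θ ← 85° -56° = 29°
crank pin P = (r cos θ, r sin θ) = (17.492394, 9.696192)
h = r sin θ − e = 9.696192 − 13 = -3.303808
sin φ = h / L = -3.303808 / 99 = -0.03337179
φ = arcsin(-0.03337179) = -1.912418°

-1.9124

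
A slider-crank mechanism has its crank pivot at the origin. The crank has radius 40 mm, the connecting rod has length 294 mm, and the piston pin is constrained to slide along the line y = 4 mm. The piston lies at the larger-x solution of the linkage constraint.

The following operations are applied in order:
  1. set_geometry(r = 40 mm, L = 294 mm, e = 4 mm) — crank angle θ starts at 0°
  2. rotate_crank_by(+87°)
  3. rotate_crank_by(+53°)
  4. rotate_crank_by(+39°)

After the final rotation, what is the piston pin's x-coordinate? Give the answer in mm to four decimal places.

set_geometry: r = 40 mm, L = 294 mm, e = 4 mm; θ ← 0°
rotate_crank_by(+87°): θ ← 0° +87° = 87°
rotate_crank_by(+53°): θ ← 87° +53° = 140°
rotate_crank_by(+39°): θ ← 140° +39° = 179°
crank pin P = (r cos θ, r sin θ) = (-39.993908, 0.698096)
h = r sin θ − e = 0.698096 − 4 = -3.301904
x = r cos θ + √(L² − h²) = -39.993908 + √(86436.0 − 10.9026) = -39.993908 + 293.981458 = 253.987550

253.9875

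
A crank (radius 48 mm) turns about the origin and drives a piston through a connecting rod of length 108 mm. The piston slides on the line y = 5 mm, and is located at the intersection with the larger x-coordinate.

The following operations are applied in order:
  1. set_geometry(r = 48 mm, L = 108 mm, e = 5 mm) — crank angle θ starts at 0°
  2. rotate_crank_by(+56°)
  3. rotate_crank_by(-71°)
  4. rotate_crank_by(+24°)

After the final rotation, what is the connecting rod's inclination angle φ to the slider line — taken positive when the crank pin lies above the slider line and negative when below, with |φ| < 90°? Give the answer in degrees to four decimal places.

1.3311

set_geometry: r = 48 mm, L = 108 mm, e = 5 mm; θ ← 0°
rotate_crank_by(+56°): θ ← 0° +56° = 56°
rotate_crank_by(-71°): θ ← 56° -71° = -15°
rotate_crank_by(+24°): θ ← -15° +24° = 9°
crank pin P = (r cos θ, r sin θ) = (47.409040, 7.508854)
h = r sin θ − e = 7.508854 − 5 = 2.508854
sin φ = h / L = 2.508854 / 108 = 0.02323013
φ = arcsin(0.02323013) = 1.331108°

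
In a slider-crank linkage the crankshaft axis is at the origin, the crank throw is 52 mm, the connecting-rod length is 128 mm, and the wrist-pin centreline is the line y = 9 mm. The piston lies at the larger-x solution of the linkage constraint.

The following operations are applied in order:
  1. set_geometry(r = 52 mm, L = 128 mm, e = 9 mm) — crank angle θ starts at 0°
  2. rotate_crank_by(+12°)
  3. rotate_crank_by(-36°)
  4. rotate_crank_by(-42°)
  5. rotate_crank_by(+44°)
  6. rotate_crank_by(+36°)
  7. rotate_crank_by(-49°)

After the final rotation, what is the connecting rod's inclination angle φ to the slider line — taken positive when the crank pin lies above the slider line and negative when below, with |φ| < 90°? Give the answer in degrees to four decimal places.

-17.6576

set_geometry: r = 52 mm, L = 128 mm, e = 9 mm; θ ← 0°
rotate_crank_by(+12°): θ ← 0° +12° = 12°
rotate_crank_by(-36°): θ ← 12° -36° = -24°
rotate_crank_by(-42°): θ ← -24° -42° = -66°
rotate_crank_by(+44°): θ ← -66° +44° = -22°
rotate_crank_by(+36°): θ ← -22° +36° = 14°
rotate_crank_by(-49°): θ ← 14° -49° = -35°
crank pin P = (r cos θ, r sin θ) = (42.595906, -29.825975)
h = r sin θ − e = -29.825975 − 9 = -38.825975
sin φ = h / L = -38.825975 / 128 = -0.30332793
φ = arcsin(-0.30332793) = -17.657596°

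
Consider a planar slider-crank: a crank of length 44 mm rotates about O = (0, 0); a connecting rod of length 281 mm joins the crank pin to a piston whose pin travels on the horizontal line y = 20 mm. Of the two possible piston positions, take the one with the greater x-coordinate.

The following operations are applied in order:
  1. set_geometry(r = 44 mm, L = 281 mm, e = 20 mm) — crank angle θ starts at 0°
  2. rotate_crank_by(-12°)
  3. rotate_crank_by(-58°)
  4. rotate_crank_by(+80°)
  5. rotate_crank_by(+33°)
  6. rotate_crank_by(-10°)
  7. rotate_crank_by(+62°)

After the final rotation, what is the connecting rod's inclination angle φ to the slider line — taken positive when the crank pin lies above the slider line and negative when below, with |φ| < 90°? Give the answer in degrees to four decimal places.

4.8653

set_geometry: r = 44 mm, L = 281 mm, e = 20 mm; θ ← 0°
rotate_crank_by(-12°): θ ← 0° -12° = -12°
rotate_crank_by(-58°): θ ← -12° -58° = -70°
rotate_crank_by(+80°): θ ← -70° +80° = 10°
rotate_crank_by(+33°): θ ← 10° +33° = 43°
rotate_crank_by(-10°): θ ← 43° -10° = 33°
rotate_crank_by(+62°): θ ← 33° +62° = 95°
crank pin P = (r cos θ, r sin θ) = (-3.834853, 43.832567)
h = r sin θ − e = 43.832567 − 20 = 23.832567
sin φ = h / L = 23.832567 / 281 = 0.08481340
φ = arcsin(0.08481340) = 4.865295°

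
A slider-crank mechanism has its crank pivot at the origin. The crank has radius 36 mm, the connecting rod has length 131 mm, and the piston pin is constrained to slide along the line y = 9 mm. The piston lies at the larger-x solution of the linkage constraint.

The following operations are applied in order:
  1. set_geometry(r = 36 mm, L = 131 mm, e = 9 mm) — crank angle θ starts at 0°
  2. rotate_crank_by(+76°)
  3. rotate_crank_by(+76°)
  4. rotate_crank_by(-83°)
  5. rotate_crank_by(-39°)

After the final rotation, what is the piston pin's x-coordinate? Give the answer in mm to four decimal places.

161.8674

set_geometry: r = 36 mm, L = 131 mm, e = 9 mm; θ ← 0°
rotate_crank_by(+76°): θ ← 0° +76° = 76°
rotate_crank_by(+76°): θ ← 76° +76° = 152°
rotate_crank_by(-83°): θ ← 152° -83° = 69°
rotate_crank_by(-39°): θ ← 69° -39° = 30°
crank pin P = (r cos θ, r sin θ) = (31.176915, 18.000000)
h = r sin θ − e = 18.000000 − 9 = 9.000000
x = r cos θ + √(L² − h²) = 31.176915 + √(17161.0 − 81.0000) = 31.176915 + 130.690474 = 161.867389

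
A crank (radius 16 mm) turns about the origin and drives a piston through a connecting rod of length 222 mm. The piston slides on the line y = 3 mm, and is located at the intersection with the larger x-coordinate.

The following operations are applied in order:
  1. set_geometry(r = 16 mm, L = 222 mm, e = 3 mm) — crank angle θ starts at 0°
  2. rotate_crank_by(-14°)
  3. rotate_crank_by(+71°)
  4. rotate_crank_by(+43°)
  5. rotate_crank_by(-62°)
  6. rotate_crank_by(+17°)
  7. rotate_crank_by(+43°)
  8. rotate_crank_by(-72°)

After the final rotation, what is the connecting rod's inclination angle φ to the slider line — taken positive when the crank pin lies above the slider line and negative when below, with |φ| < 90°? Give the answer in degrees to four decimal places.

1.0360

set_geometry: r = 16 mm, L = 222 mm, e = 3 mm; θ ← 0°
rotate_crank_by(-14°): θ ← 0° -14° = -14°
rotate_crank_by(+71°): θ ← -14° +71° = 57°
rotate_crank_by(+43°): θ ← 57° +43° = 100°
rotate_crank_by(-62°): θ ← 100° -62° = 38°
rotate_crank_by(+17°): θ ← 38° +17° = 55°
rotate_crank_by(+43°): θ ← 55° +43° = 98°
rotate_crank_by(-72°): θ ← 98° -72° = 26°
crank pin P = (r cos θ, r sin θ) = (14.380705, 7.013938)
h = r sin θ − e = 7.013938 − 3 = 4.013938
sin φ = h / L = 4.013938 / 222 = 0.01808080
φ = arcsin(0.01808080) = 1.036010°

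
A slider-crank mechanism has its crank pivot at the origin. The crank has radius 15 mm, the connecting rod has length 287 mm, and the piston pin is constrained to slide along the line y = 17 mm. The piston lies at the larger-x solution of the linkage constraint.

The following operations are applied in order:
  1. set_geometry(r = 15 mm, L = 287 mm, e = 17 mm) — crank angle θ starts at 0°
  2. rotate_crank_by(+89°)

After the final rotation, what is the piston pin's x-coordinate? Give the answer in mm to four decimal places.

287.2548

set_geometry: r = 15 mm, L = 287 mm, e = 17 mm; θ ← 0°
rotate_crank_by(+89°): θ ← 0° +89° = 89°
crank pin P = (r cos θ, r sin θ) = (0.261786, 14.997715)
h = r sin θ − e = 14.997715 − 17 = -2.002285
x = r cos θ + √(L² − h²) = 0.261786 + √(82369.0 − 4.0091) = 0.261786 + 286.993015 = 287.254801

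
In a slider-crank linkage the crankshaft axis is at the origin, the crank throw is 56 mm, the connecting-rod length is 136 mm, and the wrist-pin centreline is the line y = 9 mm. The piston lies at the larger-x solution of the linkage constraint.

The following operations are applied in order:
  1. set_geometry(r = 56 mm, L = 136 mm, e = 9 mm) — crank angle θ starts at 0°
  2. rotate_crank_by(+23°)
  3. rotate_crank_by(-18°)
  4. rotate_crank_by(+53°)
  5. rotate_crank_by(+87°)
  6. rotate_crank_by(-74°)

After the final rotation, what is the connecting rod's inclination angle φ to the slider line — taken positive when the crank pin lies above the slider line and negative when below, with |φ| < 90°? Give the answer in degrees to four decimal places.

18.8538

set_geometry: r = 56 mm, L = 136 mm, e = 9 mm; θ ← 0°
rotate_crank_by(+23°): θ ← 0° +23° = 23°
rotate_crank_by(-18°): θ ← 23° -18° = 5°
rotate_crank_by(+53°): θ ← 5° +53° = 58°
rotate_crank_by(+87°): θ ← 58° +87° = 145°
rotate_crank_by(-74°): θ ← 145° -74° = 71°
crank pin P = (r cos θ, r sin θ) = (18.231817, 52.949040)
h = r sin θ − e = 52.949040 − 9 = 43.949040
sin φ = h / L = 43.949040 / 136 = 0.32315471
φ = arcsin(0.32315471) = 18.853816°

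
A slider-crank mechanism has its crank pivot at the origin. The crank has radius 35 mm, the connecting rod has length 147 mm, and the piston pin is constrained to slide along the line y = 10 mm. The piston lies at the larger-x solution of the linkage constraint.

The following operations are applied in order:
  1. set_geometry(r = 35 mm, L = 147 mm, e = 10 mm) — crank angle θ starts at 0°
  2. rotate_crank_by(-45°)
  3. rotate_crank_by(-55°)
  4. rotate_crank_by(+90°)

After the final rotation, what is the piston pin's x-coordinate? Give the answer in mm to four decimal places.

180.5864

set_geometry: r = 35 mm, L = 147 mm, e = 10 mm; θ ← 0°
rotate_crank_by(-45°): θ ← 0° -45° = -45°
rotate_crank_by(-55°): θ ← -45° -55° = -100°
rotate_crank_by(+90°): θ ← -100° +90° = -10°
crank pin P = (r cos θ, r sin θ) = (34.468271, -6.077686)
h = r sin θ − e = -6.077686 − 10 = -16.077686
x = r cos θ + √(L² − h²) = 34.468271 + √(21609.0 − 258.4920) = 34.468271 + 146.118130 = 180.586402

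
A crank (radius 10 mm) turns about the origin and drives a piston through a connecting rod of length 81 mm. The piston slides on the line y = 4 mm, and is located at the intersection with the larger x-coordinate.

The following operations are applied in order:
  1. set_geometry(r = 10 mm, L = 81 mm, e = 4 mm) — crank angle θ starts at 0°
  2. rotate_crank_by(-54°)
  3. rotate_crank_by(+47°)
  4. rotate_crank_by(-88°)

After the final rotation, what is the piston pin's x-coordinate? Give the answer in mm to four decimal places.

78.9161

set_geometry: r = 10 mm, L = 81 mm, e = 4 mm; θ ← 0°
rotate_crank_by(-54°): θ ← 0° -54° = -54°
rotate_crank_by(+47°): θ ← -54° +47° = -7°
rotate_crank_by(-88°): θ ← -7° -88° = -95°
crank pin P = (r cos θ, r sin θ) = (-0.871557, -9.961947)
h = r sin θ − e = -9.961947 − 4 = -13.961947
x = r cos θ + √(L² − h²) = -0.871557 + √(6561.0 − 194.9360) = -0.871557 + 79.787618 = 78.916061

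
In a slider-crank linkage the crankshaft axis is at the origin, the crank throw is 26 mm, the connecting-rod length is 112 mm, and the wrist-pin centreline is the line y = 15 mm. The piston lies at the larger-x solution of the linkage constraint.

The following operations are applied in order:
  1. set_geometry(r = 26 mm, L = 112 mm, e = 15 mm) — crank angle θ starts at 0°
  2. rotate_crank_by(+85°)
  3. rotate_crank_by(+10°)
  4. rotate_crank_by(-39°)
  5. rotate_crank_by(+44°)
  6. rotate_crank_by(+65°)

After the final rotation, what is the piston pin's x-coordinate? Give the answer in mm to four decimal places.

86.5801

set_geometry: r = 26 mm, L = 112 mm, e = 15 mm; θ ← 0°
rotate_crank_by(+85°): θ ← 0° +85° = 85°
rotate_crank_by(+10°): θ ← 85° +10° = 95°
rotate_crank_by(-39°): θ ← 95° -39° = 56°
rotate_crank_by(+44°): θ ← 56° +44° = 100°
rotate_crank_by(+65°): θ ← 100° +65° = 165°
crank pin P = (r cos θ, r sin θ) = (-25.114071, 6.729295)
h = r sin θ − e = 6.729295 − 15 = -8.270705
x = r cos θ + √(L² − h²) = -25.114071 + √(12544.0 − 68.4046) = -25.114071 + 111.694205 = 86.580134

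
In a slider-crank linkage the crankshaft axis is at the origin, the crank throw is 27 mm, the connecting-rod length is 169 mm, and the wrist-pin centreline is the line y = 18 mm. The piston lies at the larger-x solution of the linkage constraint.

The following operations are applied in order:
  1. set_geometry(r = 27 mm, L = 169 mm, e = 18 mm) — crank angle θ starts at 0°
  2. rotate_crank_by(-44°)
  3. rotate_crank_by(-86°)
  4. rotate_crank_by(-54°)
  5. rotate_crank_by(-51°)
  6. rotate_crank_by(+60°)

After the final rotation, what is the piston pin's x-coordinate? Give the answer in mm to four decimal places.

140.8727

set_geometry: r = 27 mm, L = 169 mm, e = 18 mm; θ ← 0°
rotate_crank_by(-44°): θ ← 0° -44° = -44°
rotate_crank_by(-86°): θ ← -44° -86° = -130°
rotate_crank_by(-54°): θ ← -130° -54° = -184°
rotate_crank_by(-51°): θ ← -184° -51° = -235°
rotate_crank_by(+60°): θ ← -235° +60° = -175°
crank pin P = (r cos θ, r sin θ) = (-26.897257, -2.353205)
h = r sin θ − e = -2.353205 − 18 = -20.353205
x = r cos θ + √(L² − h²) = -26.897257 + √(28561.0 − 414.2530) = -26.897257 + 167.769923 = 140.872666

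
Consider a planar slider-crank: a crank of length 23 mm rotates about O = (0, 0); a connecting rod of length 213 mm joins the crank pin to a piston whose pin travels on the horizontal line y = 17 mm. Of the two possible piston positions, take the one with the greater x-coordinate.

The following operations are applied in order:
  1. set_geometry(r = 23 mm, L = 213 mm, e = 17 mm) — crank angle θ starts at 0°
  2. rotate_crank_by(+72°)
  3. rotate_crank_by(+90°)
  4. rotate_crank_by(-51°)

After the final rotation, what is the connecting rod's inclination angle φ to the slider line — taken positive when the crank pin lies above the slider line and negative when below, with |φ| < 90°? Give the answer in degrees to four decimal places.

1.2031

set_geometry: r = 23 mm, L = 213 mm, e = 17 mm; θ ← 0°
rotate_crank_by(+72°): θ ← 0° +72° = 72°
rotate_crank_by(+90°): θ ← 72° +90° = 162°
rotate_crank_by(-51°): θ ← 162° -51° = 111°
crank pin P = (r cos θ, r sin θ) = (-8.242463, 21.472350)
h = r sin θ − e = 21.472350 − 17 = 4.472350
sin φ = h / L = 4.472350 / 213 = 0.02099695
φ = arcsin(0.02099695) = 1.203125°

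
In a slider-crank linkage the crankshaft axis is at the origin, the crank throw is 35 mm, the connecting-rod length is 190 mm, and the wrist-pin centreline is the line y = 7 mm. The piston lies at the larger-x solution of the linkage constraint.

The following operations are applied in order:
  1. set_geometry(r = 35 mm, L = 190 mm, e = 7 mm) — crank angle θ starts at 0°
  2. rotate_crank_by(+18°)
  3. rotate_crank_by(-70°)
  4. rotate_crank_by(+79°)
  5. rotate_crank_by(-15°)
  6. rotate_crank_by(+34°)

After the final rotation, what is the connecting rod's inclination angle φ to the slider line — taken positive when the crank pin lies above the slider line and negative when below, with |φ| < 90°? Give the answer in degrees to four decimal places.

5.4898

set_geometry: r = 35 mm, L = 190 mm, e = 7 mm; θ ← 0°
rotate_crank_by(+18°): θ ← 0° +18° = 18°
rotate_crank_by(-70°): θ ← 18° -70° = -52°
rotate_crank_by(+79°): θ ← -52° +79° = 27°
rotate_crank_by(-15°): θ ← 27° -15° = 12°
rotate_crank_by(+34°): θ ← 12° +34° = 46°
crank pin P = (r cos θ, r sin θ) = (24.313043, 25.176893)
h = r sin θ − e = 25.176893 − 7 = 18.176893
sin φ = h / L = 18.176893 / 190 = 0.09566786
φ = arcsin(0.09566786) = 5.489760°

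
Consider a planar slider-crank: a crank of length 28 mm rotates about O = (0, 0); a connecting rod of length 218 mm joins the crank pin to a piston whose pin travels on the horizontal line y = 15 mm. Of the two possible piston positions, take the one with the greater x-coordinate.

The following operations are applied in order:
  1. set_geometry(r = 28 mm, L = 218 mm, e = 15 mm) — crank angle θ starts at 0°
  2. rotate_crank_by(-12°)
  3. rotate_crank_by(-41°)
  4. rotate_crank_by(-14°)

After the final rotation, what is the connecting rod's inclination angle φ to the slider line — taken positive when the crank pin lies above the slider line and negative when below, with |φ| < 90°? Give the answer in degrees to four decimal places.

set_geometry: r = 28 mm, L = 218 mm, e = 15 mm; θ ← 0°
rotate_crank_by(-12°): θ ← 0° -12° = -12°
rotate_crank_by(-41°): θ ← -12° -41° = -53°
rotate_crank_by(-14°): θ ← -53° -14° = -67°
crank pin P = (r cos θ, r sin θ) = (10.940472, -25.774136)
h = r sin θ − e = -25.774136 − 15 = -40.774136
sin φ = h / L = -40.774136 / 218 = -0.18703732
φ = arcsin(-0.18703732) = -10.779936°

-10.7799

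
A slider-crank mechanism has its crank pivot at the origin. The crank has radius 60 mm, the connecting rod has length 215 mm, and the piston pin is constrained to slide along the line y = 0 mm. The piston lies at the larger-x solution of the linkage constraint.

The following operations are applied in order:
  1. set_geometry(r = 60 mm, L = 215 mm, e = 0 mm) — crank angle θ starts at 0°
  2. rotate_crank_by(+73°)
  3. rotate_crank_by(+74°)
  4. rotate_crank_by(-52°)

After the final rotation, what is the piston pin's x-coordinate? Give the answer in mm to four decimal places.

set_geometry: r = 60 mm, L = 215 mm, e = 0 mm; θ ← 0°
rotate_crank_by(+73°): θ ← 0° +73° = 73°
rotate_crank_by(+74°): θ ← 73° +74° = 147°
rotate_crank_by(-52°): θ ← 147° -52° = 95°
crank pin P = (r cos θ, r sin θ) = (-5.229345, 59.771682)
h = r sin θ − e = 59.771682 − 0 = 59.771682
x = r cos θ + √(L² − h²) = -5.229345 + √(46225.0 − 3572.6540) = -5.229345 + 206.524444 = 201.295100

201.2951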